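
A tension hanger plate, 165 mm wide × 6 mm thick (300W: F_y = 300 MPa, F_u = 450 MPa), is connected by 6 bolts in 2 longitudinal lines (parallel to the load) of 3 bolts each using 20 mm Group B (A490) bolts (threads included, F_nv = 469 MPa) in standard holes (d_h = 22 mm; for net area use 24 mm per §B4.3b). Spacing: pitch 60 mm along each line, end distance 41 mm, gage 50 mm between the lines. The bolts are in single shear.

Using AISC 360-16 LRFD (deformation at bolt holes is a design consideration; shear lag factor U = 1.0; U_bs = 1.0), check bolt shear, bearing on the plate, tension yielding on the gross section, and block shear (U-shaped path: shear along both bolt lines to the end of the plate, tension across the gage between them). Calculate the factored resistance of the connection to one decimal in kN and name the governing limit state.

267.3 kN (gross-section yield governs)

Bolt shear: A_b = π(20)²/4 = 314.16 mm². φR_n = 0.75 × 469 × 314.16 × 6 × 1 = 663.0 kN.
Bearing (6 mm plate, F_u = 450 MPa): end bolts L_c = 41 − 22/2 = 30, R_n = min(1.2×30×6×450, 2.4×20×6×450) = 97.2 kN/bolt; interior L_c = 60 − 22 = 38, R_n = 123.12 kN/bolt. φR_n = 0.75 × (2×97.2 + 4×123.12) = 515.2 kN.
Tension yield (gross): A_g = 165×6 = 990 mm². φR_n = 0.90 × 300 × 990 = 267.3 kN.
Block shear: shear path 2×[41+2×60] = 2×161 mm, A_gv = 1932, A_nv = 2×(161 − 2.5×24)×6 = 1212 mm²; tension across gage: (50 − 1×24)×6 = 156 mm². R_n = min(0.6×450×1212, 0.6×300×1932) + 1.0×450×156 = min(327.24, 347.76) + 70.2 = 397.44 kN. φR_n = 0.75 × 397.44 = 298.1 kN.
Governing: min(663.0, 515.2, 267.3, 298.1) = 267.3 kN → gross-section yield.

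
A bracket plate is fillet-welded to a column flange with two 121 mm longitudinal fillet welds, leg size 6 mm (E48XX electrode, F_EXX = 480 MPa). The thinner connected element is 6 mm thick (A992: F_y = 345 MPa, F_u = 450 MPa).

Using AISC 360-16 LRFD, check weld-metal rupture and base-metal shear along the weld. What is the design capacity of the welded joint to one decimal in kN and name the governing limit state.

Weld metal: throat = 0.707×6 = 4.242 mm, L = 2×121 = 242 mm. φR_n = 0.75 × 0.6 × 480 × 4.242 × 242 = 221.7 kN.
Base metal shear (6 mm plate): yield φR_n = 1.0×0.6×345×6×242 = 300.6 kN; rupture φR_n = 0.75×0.6×450×6×242 = 294.0 kN; take 294.0 kN (rupture).
Governing: min(221.7, 294.0) = 221.7 kN → weld metal.

221.7 kN (weld metal governs)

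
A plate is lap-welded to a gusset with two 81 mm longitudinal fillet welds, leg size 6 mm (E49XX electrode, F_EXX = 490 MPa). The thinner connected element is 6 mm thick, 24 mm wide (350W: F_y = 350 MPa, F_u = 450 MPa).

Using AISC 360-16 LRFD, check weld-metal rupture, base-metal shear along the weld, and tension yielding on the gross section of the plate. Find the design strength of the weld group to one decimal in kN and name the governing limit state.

Weld metal: throat = 0.707×6 = 4.242 mm, L = 2×81 = 162 mm. φR_n = 0.75 × 0.6 × 490 × 4.242 × 162 = 151.5 kN.
Base metal shear (6 mm plate): yield φR_n = 1.0×0.6×350×6×162 = 204.1 kN; rupture φR_n = 0.75×0.6×450×6×162 = 196.8 kN; take 196.8 kN (rupture).
Tension yield (gross): A_g = 24×6 = 144 mm². φR_n = 0.90 × 350 × 144 = 45.4 kN.
Governing: min(151.5, 196.8, 45.4) = 45.4 kN → gross-section yield.

45.4 kN (gross-section yield governs)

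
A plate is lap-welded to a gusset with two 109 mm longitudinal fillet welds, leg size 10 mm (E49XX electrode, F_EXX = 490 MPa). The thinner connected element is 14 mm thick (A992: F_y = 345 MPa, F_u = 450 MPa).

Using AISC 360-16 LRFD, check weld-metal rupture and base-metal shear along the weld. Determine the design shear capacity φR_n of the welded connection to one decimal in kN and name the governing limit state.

339.8 kN (weld metal governs)

Weld metal: throat = 0.707×10 = 7.07 mm, L = 2×109 = 218 mm. φR_n = 0.75 × 0.6 × 490 × 7.07 × 218 = 339.8 kN.
Base metal shear (14 mm plate): yield φR_n = 1.0×0.6×345×14×218 = 631.8 kN; rupture φR_n = 0.75×0.6×450×14×218 = 618.0 kN; take 618.0 kN (rupture).
Governing: min(339.8, 618.0) = 339.8 kN → weld metal.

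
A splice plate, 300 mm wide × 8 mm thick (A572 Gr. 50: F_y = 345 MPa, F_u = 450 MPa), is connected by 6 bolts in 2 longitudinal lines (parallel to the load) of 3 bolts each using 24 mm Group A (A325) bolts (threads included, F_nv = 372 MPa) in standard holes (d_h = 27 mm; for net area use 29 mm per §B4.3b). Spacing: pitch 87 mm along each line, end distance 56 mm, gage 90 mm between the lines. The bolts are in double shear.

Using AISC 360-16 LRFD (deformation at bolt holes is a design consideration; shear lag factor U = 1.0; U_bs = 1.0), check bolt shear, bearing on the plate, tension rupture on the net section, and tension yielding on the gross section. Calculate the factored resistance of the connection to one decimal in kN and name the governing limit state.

653.4 kN (net-section rupture governs)

Bolt shear: A_b = π(24)²/4 = 452.39 mm². φR_n = 0.75 × 372 × 452.39 × 6 × 2 = 1514.6 kN.
Bearing (8 mm plate, F_u = 450 MPa): end bolts L_c = 56 − 27/2 = 42.5, R_n = min(1.2×42.5×8×450, 2.4×24×8×450) = 183.6 kN/bolt; interior L_c = 87 − 27 = 60, R_n = 207.36 kN/bolt. φR_n = 0.75 × (2×183.6 + 4×207.36) = 897.5 kN.
Tension rupture (net): A_n = (300 − 2×29)×8 = 1936 mm² (U = 1.0, A_e = A_n). φR_n = 0.75 × 450 × 1936 = 653.4 kN.
Tension yield (gross): A_g = 300×8 = 2400 mm². φR_n = 0.90 × 345 × 2400 = 745.2 kN.
Governing: min(1514.6, 897.5, 653.4, 745.2) = 653.4 kN → net-section rupture.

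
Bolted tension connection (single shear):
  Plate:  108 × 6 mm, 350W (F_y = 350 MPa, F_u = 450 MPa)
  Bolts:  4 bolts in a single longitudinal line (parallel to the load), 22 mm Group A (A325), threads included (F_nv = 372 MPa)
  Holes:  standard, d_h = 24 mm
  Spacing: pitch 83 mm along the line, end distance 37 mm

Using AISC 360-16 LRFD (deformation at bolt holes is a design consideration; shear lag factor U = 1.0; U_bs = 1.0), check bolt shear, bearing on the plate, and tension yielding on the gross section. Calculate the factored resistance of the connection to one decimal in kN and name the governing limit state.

Bolt shear: A_b = π(22)²/4 = 380.13 mm². φR_n = 0.75 × 372 × 380.13 × 4 × 1 = 424.2 kN.
Bearing (6 mm plate, F_u = 450 MPa): end bolts L_c = 37 − 24/2 = 25, R_n = min(1.2×25×6×450, 2.4×22×6×450) = 81 kN/bolt; interior L_c = 83 − 24 = 59, R_n = 142.56 kN/bolt. φR_n = 0.75 × (1×81 + 3×142.56) = 381.5 kN.
Tension yield (gross): A_g = 108×6 = 648 mm². φR_n = 0.90 × 350 × 648 = 204.1 kN.
Governing: min(424.2, 381.5, 204.1) = 204.1 kN → gross-section yield.

204.1 kN (gross-section yield governs)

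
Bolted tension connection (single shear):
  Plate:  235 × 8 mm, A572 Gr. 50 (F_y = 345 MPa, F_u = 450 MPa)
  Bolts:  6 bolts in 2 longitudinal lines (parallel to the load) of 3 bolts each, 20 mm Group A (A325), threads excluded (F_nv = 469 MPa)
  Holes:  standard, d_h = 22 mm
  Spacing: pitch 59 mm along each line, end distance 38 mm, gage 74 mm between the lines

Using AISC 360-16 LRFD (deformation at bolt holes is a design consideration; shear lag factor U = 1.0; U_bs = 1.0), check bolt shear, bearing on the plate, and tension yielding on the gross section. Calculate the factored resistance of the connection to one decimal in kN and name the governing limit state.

583.7 kN (gross-section yield governs)

Bolt shear: A_b = π(20)²/4 = 314.16 mm². φR_n = 0.75 × 469 × 314.16 × 6 × 1 = 663.0 kN.
Bearing (8 mm plate, F_u = 450 MPa): end bolts L_c = 38 − 22/2 = 27, R_n = min(1.2×27×8×450, 2.4×20×8×450) = 116.64 kN/bolt; interior L_c = 59 − 22 = 37, R_n = 159.84 kN/bolt. φR_n = 0.75 × (2×116.64 + 4×159.84) = 654.5 kN.
Tension yield (gross): A_g = 235×8 = 1880 mm². φR_n = 0.90 × 345 × 1880 = 583.7 kN.
Governing: min(663.0, 654.5, 583.7) = 583.7 kN → gross-section yield.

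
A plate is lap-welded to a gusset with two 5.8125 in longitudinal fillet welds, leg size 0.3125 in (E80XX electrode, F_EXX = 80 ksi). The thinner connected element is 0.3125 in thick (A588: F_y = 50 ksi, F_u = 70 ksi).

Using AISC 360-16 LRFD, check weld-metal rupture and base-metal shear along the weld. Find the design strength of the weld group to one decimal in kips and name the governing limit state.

92.5 kips (weld metal governs)

Weld metal: throat = 0.707×0.3125 = 0.22094 in, L = 2×5.8125 = 11.625 in. φR_n = 0.75 × 0.6 × 80 × 0.22094 × 11.625 = 92.5 kips.
Base metal shear (0.3125 in plate): yield φR_n = 1.0×0.6×50×0.3125×11.625 = 109.0 kips; rupture φR_n = 0.75×0.6×70×0.3125×11.625 = 114.4 kips; take 109.0 kips (yield).
Governing: min(92.5, 109.0) = 92.5 kips → weld metal.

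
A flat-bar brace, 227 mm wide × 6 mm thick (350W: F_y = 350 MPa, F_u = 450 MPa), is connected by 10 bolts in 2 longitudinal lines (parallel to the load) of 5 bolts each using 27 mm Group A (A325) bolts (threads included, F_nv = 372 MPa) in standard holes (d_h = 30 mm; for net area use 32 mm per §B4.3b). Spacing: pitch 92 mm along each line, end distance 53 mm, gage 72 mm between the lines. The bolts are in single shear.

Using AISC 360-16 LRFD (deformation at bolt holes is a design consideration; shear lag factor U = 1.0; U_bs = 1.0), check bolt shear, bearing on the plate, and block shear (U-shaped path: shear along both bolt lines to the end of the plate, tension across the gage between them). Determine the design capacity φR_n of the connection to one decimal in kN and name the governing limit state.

754.1 kN (block shear governs)

Bolt shear: A_b = π(27)²/4 = 572.56 mm². φR_n = 0.75 × 372 × 572.56 × 10 × 1 = 1597.4 kN.
Bearing (6 mm plate, F_u = 450 MPa): end bolts L_c = 53 − 30/2 = 38, R_n = min(1.2×38×6×450, 2.4×27×6×450) = 123.12 kN/bolt; interior L_c = 92 − 30 = 62, R_n = 174.96 kN/bolt. φR_n = 0.75 × (2×123.12 + 8×174.96) = 1234.4 kN.
Block shear: shear path 2×[53+4×92] = 2×421 mm, A_gv = 5052, A_nv = 2×(421 − 4.5×32)×6 = 3324 mm²; tension across gage: (72 − 1×32)×6 = 240 mm². R_n = min(0.6×450×3324, 0.6×350×5052) + 1.0×450×240 = min(897.48, 1060.9) + 108 = 1005.5 kN. φR_n = 0.75 × 1005.5 = 754.1 kN.
Governing: min(1597.4, 1234.4, 754.1) = 754.1 kN → block shear.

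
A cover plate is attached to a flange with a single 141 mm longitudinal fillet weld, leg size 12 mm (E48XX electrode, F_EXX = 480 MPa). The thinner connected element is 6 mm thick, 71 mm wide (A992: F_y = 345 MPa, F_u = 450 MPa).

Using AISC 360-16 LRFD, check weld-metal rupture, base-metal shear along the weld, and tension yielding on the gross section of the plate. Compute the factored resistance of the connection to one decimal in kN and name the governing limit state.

Weld metal: throat = 0.707×12 = 8.484 mm, L = 141 mm. φR_n = 0.75 × 0.6 × 480 × 8.484 × 141 = 258.4 kN.
Base metal shear (6 mm plate): yield φR_n = 1.0×0.6×345×6×141 = 175.1 kN; rupture φR_n = 0.75×0.6×450×6×141 = 171.3 kN; take 171.3 kN (rupture).
Tension yield (gross): A_g = 71×6 = 426 mm². φR_n = 0.90 × 345 × 426 = 132.3 kN.
Governing: min(258.4, 171.3, 132.3) = 132.3 kN → gross-section yield.

132.3 kN (gross-section yield governs)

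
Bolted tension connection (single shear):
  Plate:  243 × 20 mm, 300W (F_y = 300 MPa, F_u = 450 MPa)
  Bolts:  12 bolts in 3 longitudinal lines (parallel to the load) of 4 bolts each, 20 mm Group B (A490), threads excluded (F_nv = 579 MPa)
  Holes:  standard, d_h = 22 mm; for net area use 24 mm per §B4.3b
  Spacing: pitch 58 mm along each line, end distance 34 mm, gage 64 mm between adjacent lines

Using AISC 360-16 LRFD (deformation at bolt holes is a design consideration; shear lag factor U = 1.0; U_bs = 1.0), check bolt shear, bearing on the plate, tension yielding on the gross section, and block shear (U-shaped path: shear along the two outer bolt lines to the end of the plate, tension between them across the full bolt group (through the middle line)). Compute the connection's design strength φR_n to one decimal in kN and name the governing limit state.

1312.2 kN (gross-section yield governs)

Bolt shear: A_b = π(20)²/4 = 314.16 mm². φR_n = 0.75 × 579 × 314.16 × 12 × 1 = 1637.1 kN.
Bearing (20 mm plate, F_u = 450 MPa): end bolts L_c = 34 − 22/2 = 23, R_n = min(1.2×23×20×450, 2.4×20×20×450) = 248.4 kN/bolt; interior L_c = 58 − 22 = 36, R_n = 388.8 kN/bolt. φR_n = 0.75 × (3×248.4 + 9×388.8) = 3183.3 kN.
Tension yield (gross): A_g = 243×20 = 4860 mm². φR_n = 0.90 × 300 × 4860 = 1312.2 kN.
Block shear: shear path 2×[34+3×58] = 2×208 mm, A_gv = 8320, A_nv = 2×(208 − 3.5×24)×20 = 4960 mm²; tension across gage: (128 − 2×24)×20 = 1600 mm². R_n = min(0.6×450×4960, 0.6×300×8320) + 1.0×450×1600 = min(1339.2, 1497.6) + 720 = 2059.2 kN. φR_n = 0.75 × 2059.2 = 1544.4 kN.
Governing: min(1637.1, 3183.3, 1312.2, 1544.4) = 1312.2 kN → gross-section yield.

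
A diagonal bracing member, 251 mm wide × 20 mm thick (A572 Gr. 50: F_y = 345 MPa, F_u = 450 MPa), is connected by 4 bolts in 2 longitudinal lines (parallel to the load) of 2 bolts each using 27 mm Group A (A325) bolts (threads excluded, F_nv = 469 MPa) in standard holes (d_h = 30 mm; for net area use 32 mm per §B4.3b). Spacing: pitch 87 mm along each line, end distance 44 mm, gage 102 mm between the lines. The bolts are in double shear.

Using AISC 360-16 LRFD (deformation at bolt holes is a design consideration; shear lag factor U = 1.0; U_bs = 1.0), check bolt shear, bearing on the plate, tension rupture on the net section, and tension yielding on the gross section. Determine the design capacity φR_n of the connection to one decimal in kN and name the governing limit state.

1262.3 kN (net-section rupture governs)

Bolt shear: A_b = π(27)²/4 = 572.56 mm². φR_n = 0.75 × 469 × 572.56 × 4 × 2 = 1611.2 kN.
Bearing (20 mm plate, F_u = 450 MPa): end bolts L_c = 44 − 30/2 = 29, R_n = min(1.2×29×20×450, 2.4×27×20×450) = 313.2 kN/bolt; interior L_c = 87 − 30 = 57, R_n = 583.2 kN/bolt. φR_n = 0.75 × (2×313.2 + 2×583.2) = 1344.6 kN.
Tension rupture (net): A_n = (251 − 2×32)×20 = 3740 mm² (U = 1.0, A_e = A_n). φR_n = 0.75 × 450 × 3740 = 1262.3 kN.
Tension yield (gross): A_g = 251×20 = 5020 mm². φR_n = 0.90 × 345 × 5020 = 1558.7 kN.
Governing: min(1611.2, 1344.6, 1262.3, 1558.7) = 1262.3 kN → net-section rupture.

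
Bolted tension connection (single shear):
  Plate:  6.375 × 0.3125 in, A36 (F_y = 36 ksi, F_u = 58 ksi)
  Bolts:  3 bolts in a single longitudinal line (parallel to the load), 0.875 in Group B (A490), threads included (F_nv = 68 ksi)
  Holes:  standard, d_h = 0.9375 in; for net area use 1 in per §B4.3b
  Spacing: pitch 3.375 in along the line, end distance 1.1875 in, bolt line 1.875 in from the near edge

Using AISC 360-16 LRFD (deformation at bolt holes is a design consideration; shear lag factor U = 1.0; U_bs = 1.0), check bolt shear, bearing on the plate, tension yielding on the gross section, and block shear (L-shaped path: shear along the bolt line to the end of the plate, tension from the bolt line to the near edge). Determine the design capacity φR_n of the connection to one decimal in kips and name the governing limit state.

Bolt shear: A_b = π(0.875)²/4 = 0.60132 in². φR_n = 0.75 × 68 × 0.60132 × 3 × 1 = 92.0 kips.
Bearing (0.3125 in plate, F_u = 58 ksi): end bolts L_c = 1.1875 − 0.9375/2 = 0.71875, R_n = min(1.2×0.71875×0.3125×58, 2.4×0.875×0.3125×58) = 15.633 kips/bolt; interior L_c = 3.375 − 0.9375 = 2.4375, R_n = 38.063 kips/bolt. φR_n = 0.75 × (1×15.633 + 2×38.063) = 68.8 kips.
Tension yield (gross): A_g = 6.375×0.3125 = 1.9922 in². φR_n = 0.90 × 36 × 1.9922 = 64.5 kips.
Block shear: shear path 1×[1.1875+2×3.375] = 1×7.9375 in, A_gv = 2.4805, A_nv = 1×(7.9375 − 2.5×1)×0.3125 = 1.6992 in²; tension to near edge: (1.875 − 0.5×1)×0.3125 = 0.42969 in². R_n = min(0.6×58×1.6992, 0.6×36×2.4805) + 1.0×58×0.42969 = min(59.132, 53.579) + 24.922 = 78.501 kips. φR_n = 0.75 × 78.501 = 58.9 kips.
Governing: min(92.0, 68.8, 64.5, 58.9) = 58.9 kips → block shear.

58.9 kips (block shear governs)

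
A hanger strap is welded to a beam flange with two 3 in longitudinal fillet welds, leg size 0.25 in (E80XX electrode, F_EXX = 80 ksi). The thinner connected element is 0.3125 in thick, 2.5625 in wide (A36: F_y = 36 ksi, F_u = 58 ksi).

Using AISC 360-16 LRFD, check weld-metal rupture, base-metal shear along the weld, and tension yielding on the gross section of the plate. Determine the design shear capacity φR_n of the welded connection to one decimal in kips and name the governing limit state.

Weld metal: throat = 0.707×0.25 = 0.17675 in, L = 2×3 = 6 in. φR_n = 0.75 × 0.6 × 80 × 0.17675 × 6 = 38.2 kips.
Base metal shear (0.3125 in plate): yield φR_n = 1.0×0.6×36×0.3125×6 = 40.5 kips; rupture φR_n = 0.75×0.6×58×0.3125×6 = 48.9 kips; take 40.5 kips (yield).
Tension yield (gross): A_g = 2.5625×0.3125 = 0.80078 in². φR_n = 0.90 × 36 × 0.80078 = 25.9 kips.
Governing: min(38.2, 40.5, 25.9) = 25.9 kips → gross-section yield.

25.9 kips (gross-section yield governs)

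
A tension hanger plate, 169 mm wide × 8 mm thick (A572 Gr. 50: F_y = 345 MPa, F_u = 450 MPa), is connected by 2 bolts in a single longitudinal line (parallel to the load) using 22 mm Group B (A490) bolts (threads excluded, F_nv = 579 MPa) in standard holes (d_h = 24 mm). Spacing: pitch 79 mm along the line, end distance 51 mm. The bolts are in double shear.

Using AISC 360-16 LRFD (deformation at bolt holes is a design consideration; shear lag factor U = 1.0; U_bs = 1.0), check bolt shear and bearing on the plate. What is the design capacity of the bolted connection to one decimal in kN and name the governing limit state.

268.9 kN (bearing governs)

Bolt shear: A_b = π(22)²/4 = 380.13 mm². φR_n = 0.75 × 579 × 380.13 × 2 × 2 = 660.3 kN.
Bearing (8 mm plate, F_u = 450 MPa): end bolts L_c = 51 − 24/2 = 39, R_n = min(1.2×39×8×450, 2.4×22×8×450) = 168.48 kN/bolt; interior L_c = 79 − 24 = 55, R_n = 190.08 kN/bolt. φR_n = 0.75 × (1×168.48 + 1×190.08) = 268.9 kN.
Governing: min(660.3, 268.9) = 268.9 kN → bearing.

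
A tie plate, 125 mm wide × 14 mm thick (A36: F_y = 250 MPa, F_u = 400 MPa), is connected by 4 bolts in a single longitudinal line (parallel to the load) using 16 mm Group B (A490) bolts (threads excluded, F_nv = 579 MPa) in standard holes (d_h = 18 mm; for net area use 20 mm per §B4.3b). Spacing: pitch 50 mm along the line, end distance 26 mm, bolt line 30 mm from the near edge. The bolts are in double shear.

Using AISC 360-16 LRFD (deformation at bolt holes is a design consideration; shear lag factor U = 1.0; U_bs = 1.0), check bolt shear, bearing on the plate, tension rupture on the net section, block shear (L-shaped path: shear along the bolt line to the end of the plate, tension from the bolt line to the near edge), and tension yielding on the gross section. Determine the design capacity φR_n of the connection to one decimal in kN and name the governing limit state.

351.1 kN (block shear governs)

Bolt shear: A_b = π(16)²/4 = 201.06 mm². φR_n = 0.75 × 579 × 201.06 × 4 × 2 = 698.5 kN.
Bearing (14 mm plate, F_u = 400 MPa): end bolts L_c = 26 − 18/2 = 17, R_n = min(1.2×17×14×400, 2.4×16×14×400) = 114.24 kN/bolt; interior L_c = 50 − 18 = 32, R_n = 215.04 kN/bolt. φR_n = 0.75 × (1×114.24 + 3×215.04) = 569.5 kN.
Tension rupture (net): A_n = (125 − 1×20)×14 = 1470 mm² (U = 1.0, A_e = A_n). φR_n = 0.75 × 400 × 1470 = 441.0 kN.
Block shear: shear path 1×[26+3×50] = 1×176 mm, A_gv = 2464, A_nv = 1×(176 − 3.5×20)×14 = 1484 mm²; tension to near edge: (30 − 0.5×20)×14 = 280 mm². R_n = min(0.6×400×1484, 0.6×250×2464) + 1.0×400×280 = min(356.16, 369.6) + 112 = 468.16 kN. φR_n = 0.75 × 468.16 = 351.1 kN.
Tension yield (gross): A_g = 125×14 = 1750 mm². φR_n = 0.90 × 250 × 1750 = 393.8 kN.
Governing: min(698.5, 569.5, 441.0, 351.1, 393.8) = 351.1 kN → block shear.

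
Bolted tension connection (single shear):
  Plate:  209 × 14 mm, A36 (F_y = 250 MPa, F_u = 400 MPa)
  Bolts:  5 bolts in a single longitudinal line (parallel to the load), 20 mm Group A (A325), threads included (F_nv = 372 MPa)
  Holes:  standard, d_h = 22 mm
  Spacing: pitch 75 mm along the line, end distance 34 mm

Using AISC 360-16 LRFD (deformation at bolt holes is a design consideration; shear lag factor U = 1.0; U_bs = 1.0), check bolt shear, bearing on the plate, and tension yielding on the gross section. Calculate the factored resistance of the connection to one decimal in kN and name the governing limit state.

Bolt shear: A_b = π(20)²/4 = 314.16 mm². φR_n = 0.75 × 372 × 314.16 × 5 × 1 = 438.3 kN.
Bearing (14 mm plate, F_u = 400 MPa): end bolts L_c = 34 − 22/2 = 23, R_n = min(1.2×23×14×400, 2.4×20×14×400) = 154.56 kN/bolt; interior L_c = 75 − 22 = 53, R_n = 268.8 kN/bolt. φR_n = 0.75 × (1×154.56 + 4×268.8) = 922.3 kN.
Tension yield (gross): A_g = 209×14 = 2926 mm². φR_n = 0.90 × 250 × 2926 = 658.4 kN.
Governing: min(438.3, 922.3, 658.4) = 438.3 kN → bolt shear.

438.3 kN (bolt shear governs)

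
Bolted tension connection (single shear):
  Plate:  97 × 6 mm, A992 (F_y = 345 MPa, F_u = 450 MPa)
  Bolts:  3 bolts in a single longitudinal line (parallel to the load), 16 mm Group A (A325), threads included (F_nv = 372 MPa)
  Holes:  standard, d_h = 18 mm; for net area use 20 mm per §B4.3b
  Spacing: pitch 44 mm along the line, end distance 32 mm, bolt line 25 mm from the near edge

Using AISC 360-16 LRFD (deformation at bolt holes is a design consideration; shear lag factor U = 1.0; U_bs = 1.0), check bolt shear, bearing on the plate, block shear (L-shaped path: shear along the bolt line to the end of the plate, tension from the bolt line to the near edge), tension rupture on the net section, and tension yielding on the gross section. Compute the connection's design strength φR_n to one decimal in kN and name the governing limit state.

115.4 kN (block shear governs)

Bolt shear: A_b = π(16)²/4 = 201.06 mm². φR_n = 0.75 × 372 × 201.06 × 3 × 1 = 168.3 kN.
Bearing (6 mm plate, F_u = 450 MPa): end bolts L_c = 32 − 18/2 = 23, R_n = min(1.2×23×6×450, 2.4×16×6×450) = 74.52 kN/bolt; interior L_c = 44 − 18 = 26, R_n = 84.24 kN/bolt. φR_n = 0.75 × (1×74.52 + 2×84.24) = 182.3 kN.
Block shear: shear path 1×[32+2×44] = 1×120 mm, A_gv = 720, A_nv = 1×(120 − 2.5×20)×6 = 420 mm²; tension to near edge: (25 − 0.5×20)×6 = 90 mm². R_n = min(0.6×450×420, 0.6×345×720) + 1.0×450×90 = min(113.4, 149.04) + 40.5 = 153.9 kN. φR_n = 0.75 × 153.9 = 115.4 kN.
Tension rupture (net): A_n = (97 − 1×20)×6 = 462 mm² (U = 1.0, A_e = A_n). φR_n = 0.75 × 450 × 462 = 155.9 kN.
Tension yield (gross): A_g = 97×6 = 582 mm². φR_n = 0.90 × 345 × 582 = 180.7 kN.
Governing: min(168.3, 182.3, 115.4, 155.9, 180.7) = 115.4 kN → block shear.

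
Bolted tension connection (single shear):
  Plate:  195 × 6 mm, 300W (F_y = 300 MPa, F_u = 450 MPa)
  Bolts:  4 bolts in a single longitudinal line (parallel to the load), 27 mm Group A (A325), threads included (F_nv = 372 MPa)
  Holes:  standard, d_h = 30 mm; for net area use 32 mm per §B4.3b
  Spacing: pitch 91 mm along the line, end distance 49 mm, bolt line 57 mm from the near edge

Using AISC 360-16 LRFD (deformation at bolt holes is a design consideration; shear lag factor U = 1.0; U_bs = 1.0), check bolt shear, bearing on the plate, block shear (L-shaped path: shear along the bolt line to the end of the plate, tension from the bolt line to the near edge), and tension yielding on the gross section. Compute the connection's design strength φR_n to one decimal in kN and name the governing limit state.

Bolt shear: A_b = π(27)²/4 = 572.56 mm². φR_n = 0.75 × 372 × 572.56 × 4 × 1 = 639.0 kN.
Bearing (6 mm plate, F_u = 450 MPa): end bolts L_c = 49 − 30/2 = 34, R_n = min(1.2×34×6×450, 2.4×27×6×450) = 110.16 kN/bolt; interior L_c = 91 − 30 = 61, R_n = 174.96 kN/bolt. φR_n = 0.75 × (1×110.16 + 3×174.96) = 476.3 kN.
Block shear: shear path 1×[49+3×91] = 1×322 mm, A_gv = 1932, A_nv = 1×(322 − 3.5×32)×6 = 1260 mm²; tension to near edge: (57 − 0.5×32)×6 = 246 mm². R_n = min(0.6×450×1260, 0.6×300×1932) + 1.0×450×246 = min(340.2, 347.76) + 110.7 = 450.9 kN. φR_n = 0.75 × 450.9 = 338.2 kN.
Tension yield (gross): A_g = 195×6 = 1170 mm². φR_n = 0.90 × 300 × 1170 = 315.9 kN.
Governing: min(639.0, 476.3, 338.2, 315.9) = 315.9 kN → gross-section yield.

315.9 kN (gross-section yield governs)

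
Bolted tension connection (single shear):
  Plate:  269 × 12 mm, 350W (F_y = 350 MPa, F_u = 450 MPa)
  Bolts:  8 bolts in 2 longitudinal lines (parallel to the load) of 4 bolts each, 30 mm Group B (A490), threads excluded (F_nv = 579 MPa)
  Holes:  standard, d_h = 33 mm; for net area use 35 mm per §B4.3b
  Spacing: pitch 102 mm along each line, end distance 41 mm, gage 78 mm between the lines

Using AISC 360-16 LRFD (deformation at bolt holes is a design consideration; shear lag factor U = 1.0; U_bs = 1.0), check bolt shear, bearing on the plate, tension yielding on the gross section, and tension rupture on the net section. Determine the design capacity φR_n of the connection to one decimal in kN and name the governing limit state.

806.0 kN (net-section rupture governs)

Bolt shear: A_b = π(30)²/4 = 706.86 mm². φR_n = 0.75 × 579 × 706.86 × 8 × 1 = 2455.6 kN.
Bearing (12 mm plate, F_u = 450 MPa): end bolts L_c = 41 − 33/2 = 24.5, R_n = min(1.2×24.5×12×450, 2.4×30×12×450) = 158.76 kN/bolt; interior L_c = 102 − 33 = 69, R_n = 388.8 kN/bolt. φR_n = 0.75 × (2×158.76 + 6×388.8) = 1987.7 kN.
Tension yield (gross): A_g = 269×12 = 3228 mm². φR_n = 0.90 × 350 × 3228 = 1016.8 kN.
Tension rupture (net): A_n = (269 − 2×35)×12 = 2388 mm² (U = 1.0, A_e = A_n). φR_n = 0.75 × 450 × 2388 = 806.0 kN.
Governing: min(2455.6, 1987.7, 1016.8, 806.0) = 806.0 kN → net-section rupture.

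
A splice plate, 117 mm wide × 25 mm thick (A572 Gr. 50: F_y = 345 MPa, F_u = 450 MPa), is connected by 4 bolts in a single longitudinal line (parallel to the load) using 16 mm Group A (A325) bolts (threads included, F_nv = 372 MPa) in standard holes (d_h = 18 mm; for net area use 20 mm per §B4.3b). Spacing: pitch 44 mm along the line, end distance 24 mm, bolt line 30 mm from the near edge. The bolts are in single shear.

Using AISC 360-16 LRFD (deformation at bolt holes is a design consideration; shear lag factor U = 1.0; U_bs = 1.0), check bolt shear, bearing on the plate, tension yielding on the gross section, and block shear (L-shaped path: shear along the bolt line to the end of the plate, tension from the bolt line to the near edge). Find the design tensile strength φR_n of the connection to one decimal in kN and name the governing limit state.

224.4 kN (bolt shear governs)

Bolt shear: A_b = π(16)²/4 = 201.06 mm². φR_n = 0.75 × 372 × 201.06 × 4 × 1 = 224.4 kN.
Bearing (25 mm plate, F_u = 450 MPa): end bolts L_c = 24 − 18/2 = 15, R_n = min(1.2×15×25×450, 2.4×16×25×450) = 202.5 kN/bolt; interior L_c = 44 − 18 = 26, R_n = 351 kN/bolt. φR_n = 0.75 × (1×202.5 + 3×351) = 941.6 kN.
Tension yield (gross): A_g = 117×25 = 2925 mm². φR_n = 0.90 × 345 × 2925 = 908.2 kN.
Block shear: shear path 1×[24+3×44] = 1×156 mm, A_gv = 3900, A_nv = 1×(156 − 3.5×20)×25 = 2150 mm²; tension to near edge: (30 − 0.5×20)×25 = 500 mm². R_n = min(0.6×450×2150, 0.6×345×3900) + 1.0×450×500 = min(580.5, 807.3) + 225 = 805.5 kN. φR_n = 0.75 × 805.5 = 604.1 kN.
Governing: min(224.4, 941.6, 908.2, 604.1) = 224.4 kN → bolt shear.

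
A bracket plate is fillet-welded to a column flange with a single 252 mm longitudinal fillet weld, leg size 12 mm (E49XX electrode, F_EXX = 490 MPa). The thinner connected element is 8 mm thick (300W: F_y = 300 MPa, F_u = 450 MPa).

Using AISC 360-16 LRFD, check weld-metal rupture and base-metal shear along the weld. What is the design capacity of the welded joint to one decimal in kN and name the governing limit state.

362.9 kN (base-metal shear governs)

Weld metal: throat = 0.707×12 = 8.484 mm, L = 252 mm. φR_n = 0.75 × 0.6 × 490 × 8.484 × 252 = 471.4 kN.
Base metal shear (8 mm plate): yield φR_n = 1.0×0.6×300×8×252 = 362.9 kN; rupture φR_n = 0.75×0.6×450×8×252 = 408.2 kN; take 362.9 kN (yield).
Governing: min(471.4, 362.9) = 362.9 kN → base-metal shear.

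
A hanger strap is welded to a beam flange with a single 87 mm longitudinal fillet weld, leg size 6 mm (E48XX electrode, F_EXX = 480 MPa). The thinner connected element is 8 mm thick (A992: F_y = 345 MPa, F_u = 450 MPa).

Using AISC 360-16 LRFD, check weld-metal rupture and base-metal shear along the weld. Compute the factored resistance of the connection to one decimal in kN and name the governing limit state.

79.7 kN (weld metal governs)

Weld metal: throat = 0.707×6 = 4.242 mm, L = 87 mm. φR_n = 0.75 × 0.6 × 480 × 4.242 × 87 = 79.7 kN.
Base metal shear (8 mm plate): yield φR_n = 1.0×0.6×345×8×87 = 144.1 kN; rupture φR_n = 0.75×0.6×450×8×87 = 140.9 kN; take 140.9 kN (rupture).
Governing: min(79.7, 140.9) = 79.7 kN → weld metal.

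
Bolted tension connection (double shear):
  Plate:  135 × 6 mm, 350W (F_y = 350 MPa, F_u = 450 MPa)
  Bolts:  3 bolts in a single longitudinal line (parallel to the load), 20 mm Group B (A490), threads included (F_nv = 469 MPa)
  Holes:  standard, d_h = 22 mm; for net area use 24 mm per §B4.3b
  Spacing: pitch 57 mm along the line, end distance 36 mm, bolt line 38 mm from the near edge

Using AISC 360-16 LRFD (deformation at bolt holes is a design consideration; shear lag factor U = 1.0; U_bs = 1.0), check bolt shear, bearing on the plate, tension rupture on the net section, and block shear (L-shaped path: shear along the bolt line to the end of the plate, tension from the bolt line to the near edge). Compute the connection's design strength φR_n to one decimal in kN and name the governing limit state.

162.0 kN (block shear governs)

Bolt shear: A_b = π(20)²/4 = 314.16 mm². φR_n = 0.75 × 469 × 314.16 × 3 × 2 = 663.0 kN.
Bearing (6 mm plate, F_u = 450 MPa): end bolts L_c = 36 − 22/2 = 25, R_n = min(1.2×25×6×450, 2.4×20×6×450) = 81 kN/bolt; interior L_c = 57 − 22 = 35, R_n = 113.4 kN/bolt. φR_n = 0.75 × (1×81 + 2×113.4) = 230.9 kN.
Tension rupture (net): A_n = (135 − 1×24)×6 = 666 mm² (U = 1.0, A_e = A_n). φR_n = 0.75 × 450 × 666 = 224.8 kN.
Block shear: shear path 1×[36+2×57] = 1×150 mm, A_gv = 900, A_nv = 1×(150 − 2.5×24)×6 = 540 mm²; tension to near edge: (38 − 0.5×24)×6 = 156 mm². R_n = min(0.6×450×540, 0.6×350×900) + 1.0×450×156 = min(145.8, 189) + 70.2 = 216 kN. φR_n = 0.75 × 216 = 162.0 kN.
Governing: min(663.0, 230.9, 224.8, 162.0) = 162.0 kN → block shear.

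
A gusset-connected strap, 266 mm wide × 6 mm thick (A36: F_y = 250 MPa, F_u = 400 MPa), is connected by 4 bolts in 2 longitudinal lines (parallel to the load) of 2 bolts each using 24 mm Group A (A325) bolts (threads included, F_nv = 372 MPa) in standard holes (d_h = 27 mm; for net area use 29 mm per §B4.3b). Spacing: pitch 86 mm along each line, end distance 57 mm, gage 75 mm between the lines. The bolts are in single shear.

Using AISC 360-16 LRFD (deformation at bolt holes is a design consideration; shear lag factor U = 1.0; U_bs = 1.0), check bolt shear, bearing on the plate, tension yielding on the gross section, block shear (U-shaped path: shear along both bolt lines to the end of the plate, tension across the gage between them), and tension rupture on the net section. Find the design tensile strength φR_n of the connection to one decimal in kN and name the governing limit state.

Bolt shear: A_b = π(24)²/4 = 452.39 mm². φR_n = 0.75 × 372 × 452.39 × 4 × 1 = 504.9 kN.
Bearing (6 mm plate, F_u = 400 MPa): end bolts L_c = 57 − 27/2 = 43.5, R_n = min(1.2×43.5×6×400, 2.4×24×6×400) = 125.28 kN/bolt; interior L_c = 86 − 27 = 59, R_n = 138.24 kN/bolt. φR_n = 0.75 × (2×125.28 + 2×138.24) = 395.3 kN.
Tension yield (gross): A_g = 266×6 = 1596 mm². φR_n = 0.90 × 250 × 1596 = 359.1 kN.
Block shear: shear path 2×[57+1×86] = 2×143 mm, A_gv = 1716, A_nv = 2×(143 − 1.5×29)×6 = 1194 mm²; tension across gage: (75 − 1×29)×6 = 276 mm². R_n = min(0.6×400×1194, 0.6×250×1716) + 1.0×400×276 = min(286.56, 257.4) + 110.4 = 367.8 kN. φR_n = 0.75 × 367.8 = 275.9 kN.
Tension rupture (net): A_n = (266 − 2×29)×6 = 1248 mm² (U = 1.0, A_e = A_n). φR_n = 0.75 × 400 × 1248 = 374.4 kN.
Governing: min(504.9, 395.3, 359.1, 275.9, 374.4) = 275.9 kN → block shear.

275.9 kN (block shear governs)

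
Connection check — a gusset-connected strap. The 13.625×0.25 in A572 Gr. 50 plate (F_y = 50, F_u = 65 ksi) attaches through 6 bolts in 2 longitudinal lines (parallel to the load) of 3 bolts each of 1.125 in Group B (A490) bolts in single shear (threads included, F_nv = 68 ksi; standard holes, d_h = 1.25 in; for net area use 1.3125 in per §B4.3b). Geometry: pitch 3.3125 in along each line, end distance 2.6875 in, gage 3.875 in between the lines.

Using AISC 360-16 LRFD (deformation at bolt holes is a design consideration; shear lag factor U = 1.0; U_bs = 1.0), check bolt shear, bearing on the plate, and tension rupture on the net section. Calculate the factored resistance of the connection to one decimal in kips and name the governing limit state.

134.1 kips (net-section rupture governs)

Bolt shear: A_b = π(1.125)²/4 = 0.99402 in². φR_n = 0.75 × 68 × 0.99402 × 6 × 1 = 304.2 kips.
Bearing (0.25 in plate, F_u = 65 ksi): end bolts L_c = 2.6875 − 1.25/2 = 2.0625, R_n = min(1.2×2.0625×0.25×65, 2.4×1.125×0.25×65) = 40.219 kips/bolt; interior L_c = 3.3125 − 1.25 = 2.0625, R_n = 40.219 kips/bolt. φR_n = 0.75 × (2×40.219 + 4×40.219) = 181.0 kips.
Tension rupture (net): A_n = (13.625 − 2×1.3125)×0.25 = 2.75 in² (U = 1.0, A_e = A_n). φR_n = 0.75 × 65 × 2.75 = 134.1 kips.
Governing: min(304.2, 181.0, 134.1) = 134.1 kips → net-section rupture.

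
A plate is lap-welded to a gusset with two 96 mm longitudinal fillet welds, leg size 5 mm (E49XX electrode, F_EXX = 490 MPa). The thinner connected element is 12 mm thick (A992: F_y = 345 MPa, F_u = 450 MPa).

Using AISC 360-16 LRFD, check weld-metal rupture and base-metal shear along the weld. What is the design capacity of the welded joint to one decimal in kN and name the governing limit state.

149.7 kN (weld metal governs)

Weld metal: throat = 0.707×5 = 3.535 mm, L = 2×96 = 192 mm. φR_n = 0.75 × 0.6 × 490 × 3.535 × 192 = 149.7 kN.
Base metal shear (12 mm plate): yield φR_n = 1.0×0.6×345×12×192 = 476.9 kN; rupture φR_n = 0.75×0.6×450×12×192 = 466.6 kN; take 466.6 kN (rupture).
Governing: min(149.7, 466.6) = 149.7 kN → weld metal.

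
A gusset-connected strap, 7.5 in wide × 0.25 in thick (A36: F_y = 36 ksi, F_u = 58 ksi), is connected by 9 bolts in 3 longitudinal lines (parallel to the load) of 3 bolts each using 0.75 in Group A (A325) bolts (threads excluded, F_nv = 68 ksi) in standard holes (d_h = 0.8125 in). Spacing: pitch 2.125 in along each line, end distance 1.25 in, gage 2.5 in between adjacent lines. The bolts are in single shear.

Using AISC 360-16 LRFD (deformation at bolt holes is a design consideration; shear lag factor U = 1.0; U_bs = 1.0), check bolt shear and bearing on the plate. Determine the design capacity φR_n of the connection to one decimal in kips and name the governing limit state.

Bolt shear: A_b = π(0.75)²/4 = 0.44179 in². φR_n = 0.75 × 68 × 0.44179 × 9 × 1 = 202.8 kips.
Bearing (0.25 in plate, F_u = 58 ksi): end bolts L_c = 1.25 − 0.8125/2 = 0.84375, R_n = min(1.2×0.84375×0.25×58, 2.4×0.75×0.25×58) = 14.681 kips/bolt; interior L_c = 2.125 − 0.8125 = 1.3125, R_n = 22.838 kips/bolt. φR_n = 0.75 × (3×14.681 + 6×22.838) = 135.8 kips.
Governing: min(202.8, 135.8) = 135.8 kips → bearing.

135.8 kips (bearing governs)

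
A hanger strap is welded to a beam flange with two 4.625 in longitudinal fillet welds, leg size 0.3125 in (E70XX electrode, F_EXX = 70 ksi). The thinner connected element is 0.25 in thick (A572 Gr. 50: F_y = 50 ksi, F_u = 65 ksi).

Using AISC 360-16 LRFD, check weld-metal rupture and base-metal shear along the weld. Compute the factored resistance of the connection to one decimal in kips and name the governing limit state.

64.4 kips (weld metal governs)

Weld metal: throat = 0.707×0.3125 = 0.22094 in, L = 2×4.625 = 9.25 in. φR_n = 0.75 × 0.6 × 70 × 0.22094 × 9.25 = 64.4 kips.
Base metal shear (0.25 in plate): yield φR_n = 1.0×0.6×50×0.25×9.25 = 69.4 kips; rupture φR_n = 0.75×0.6×65×0.25×9.25 = 67.6 kips; take 67.6 kips (rupture).
Governing: min(64.4, 67.6) = 64.4 kips → weld metal.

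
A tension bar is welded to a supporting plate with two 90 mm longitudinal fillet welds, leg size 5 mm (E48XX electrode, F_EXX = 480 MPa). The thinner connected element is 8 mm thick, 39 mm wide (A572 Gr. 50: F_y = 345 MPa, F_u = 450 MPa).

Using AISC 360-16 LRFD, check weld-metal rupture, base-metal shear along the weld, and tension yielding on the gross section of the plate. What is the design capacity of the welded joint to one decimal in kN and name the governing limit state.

Weld metal: throat = 0.707×5 = 3.535 mm, L = 2×90 = 180 mm. φR_n = 0.75 × 0.6 × 480 × 3.535 × 180 = 137.4 kN.
Base metal shear (8 mm plate): yield φR_n = 1.0×0.6×345×8×180 = 298.1 kN; rupture φR_n = 0.75×0.6×450×8×180 = 291.6 kN; take 291.6 kN (rupture).
Tension yield (gross): A_g = 39×8 = 312 mm². φR_n = 0.90 × 345 × 312 = 96.9 kN.
Governing: min(137.4, 291.6, 96.9) = 96.9 kN → gross-section yield.

96.9 kN (gross-section yield governs)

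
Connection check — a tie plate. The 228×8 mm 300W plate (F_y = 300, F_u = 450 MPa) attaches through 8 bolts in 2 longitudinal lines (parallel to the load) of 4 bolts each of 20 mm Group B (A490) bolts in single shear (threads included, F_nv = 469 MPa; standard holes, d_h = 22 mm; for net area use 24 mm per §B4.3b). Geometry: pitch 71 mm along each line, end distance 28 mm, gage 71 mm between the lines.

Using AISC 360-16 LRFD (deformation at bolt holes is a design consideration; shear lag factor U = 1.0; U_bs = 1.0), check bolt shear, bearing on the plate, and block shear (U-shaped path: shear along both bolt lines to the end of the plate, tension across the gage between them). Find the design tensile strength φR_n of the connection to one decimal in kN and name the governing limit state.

635.6 kN (block shear governs)

Bolt shear: A_b = π(20)²/4 = 314.16 mm². φR_n = 0.75 × 469 × 314.16 × 8 × 1 = 884.0 kN.
Bearing (8 mm plate, F_u = 450 MPa): end bolts L_c = 28 − 22/2 = 17, R_n = min(1.2×17×8×450, 2.4×20×8×450) = 73.44 kN/bolt; interior L_c = 71 − 22 = 49, R_n = 172.8 kN/bolt. φR_n = 0.75 × (2×73.44 + 6×172.8) = 887.8 kN.
Block shear: shear path 2×[28+3×71] = 2×241 mm, A_gv = 3856, A_nv = 2×(241 − 3.5×24)×8 = 2512 mm²; tension across gage: (71 − 1×24)×8 = 376 mm². R_n = min(0.6×450×2512, 0.6×300×3856) + 1.0×450×376 = min(678.24, 694.08) + 169.2 = 847.44 kN. φR_n = 0.75 × 847.44 = 635.6 kN.
Governing: min(884.0, 887.8, 635.6) = 635.6 kN → block shear.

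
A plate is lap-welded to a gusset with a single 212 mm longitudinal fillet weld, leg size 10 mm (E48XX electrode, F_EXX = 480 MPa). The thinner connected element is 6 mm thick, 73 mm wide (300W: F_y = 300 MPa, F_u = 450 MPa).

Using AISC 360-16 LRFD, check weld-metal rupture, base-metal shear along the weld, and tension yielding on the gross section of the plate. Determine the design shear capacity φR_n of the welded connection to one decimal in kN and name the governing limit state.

118.3 kN (gross-section yield governs)

Weld metal: throat = 0.707×10 = 7.07 mm, L = 212 mm. φR_n = 0.75 × 0.6 × 480 × 7.07 × 212 = 323.7 kN.
Base metal shear (6 mm plate): yield φR_n = 1.0×0.6×300×6×212 = 229.0 kN; rupture φR_n = 0.75×0.6×450×6×212 = 257.6 kN; take 229.0 kN (yield).
Tension yield (gross): A_g = 73×6 = 438 mm². φR_n = 0.90 × 300 × 438 = 118.3 kN.
Governing: min(323.7, 229.0, 118.3) = 118.3 kN → gross-section yield.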